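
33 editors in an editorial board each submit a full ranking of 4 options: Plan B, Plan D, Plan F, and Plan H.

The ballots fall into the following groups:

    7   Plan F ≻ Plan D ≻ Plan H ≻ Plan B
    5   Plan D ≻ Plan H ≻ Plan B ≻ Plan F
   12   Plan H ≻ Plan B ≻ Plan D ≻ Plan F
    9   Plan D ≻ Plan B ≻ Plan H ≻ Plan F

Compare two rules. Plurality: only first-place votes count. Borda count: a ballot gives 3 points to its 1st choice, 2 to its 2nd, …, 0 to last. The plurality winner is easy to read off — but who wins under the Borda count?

Plurality first-place counts: Plan B 0, Plan D 14, Plan F 7, Plan H 12 → Plan D.
Borda totals: Plan B 47, Plan D 68, Plan F 21, Plan H 62 → Plan D.

Plan D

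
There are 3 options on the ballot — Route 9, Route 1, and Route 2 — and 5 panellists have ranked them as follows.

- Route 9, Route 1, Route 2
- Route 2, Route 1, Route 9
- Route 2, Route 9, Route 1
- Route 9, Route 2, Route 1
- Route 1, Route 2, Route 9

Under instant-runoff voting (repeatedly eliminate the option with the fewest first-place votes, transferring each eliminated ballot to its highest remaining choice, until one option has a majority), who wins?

Round 1: Route 9 2, Route 2 2, Route 1 1. Route 1 has the fewest and is eliminated.
Round 2: Route 2 3, Route 9 2. Route 2 has a majority.

Route 2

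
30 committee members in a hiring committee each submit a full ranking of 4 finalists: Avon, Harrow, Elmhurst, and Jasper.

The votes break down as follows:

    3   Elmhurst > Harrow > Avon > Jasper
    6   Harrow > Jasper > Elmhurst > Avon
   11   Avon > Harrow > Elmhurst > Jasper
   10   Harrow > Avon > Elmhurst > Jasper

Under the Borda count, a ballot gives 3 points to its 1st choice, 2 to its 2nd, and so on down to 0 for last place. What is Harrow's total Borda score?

Borda scores:
  Avon: 3·1 + 6·0 + 11·3 + 10·2 = 56
  Harrow: 3·2 + 6·3 + 11·2 + 10·3 = 76
  Elmhurst: 3·3 + 6·1 + 11·1 + 10·1 = 36
  Jasper: 3·0 + 6·2 + 11·0 + 10·0 = 12

76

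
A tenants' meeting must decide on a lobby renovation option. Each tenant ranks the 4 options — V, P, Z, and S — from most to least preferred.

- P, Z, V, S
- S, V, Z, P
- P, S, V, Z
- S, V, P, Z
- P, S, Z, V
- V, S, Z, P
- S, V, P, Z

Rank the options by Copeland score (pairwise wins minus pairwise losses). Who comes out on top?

S

Pairwise results:
  V vs P: V wins 4–3.
  V vs Z: V wins 5–2.
  V vs S: S wins 5–2.
  P vs Z: P wins 5–2.
  P vs S: S wins 4–3.
  Z vs S: S wins 6–1.
Copeland scores (wins − losses):
  V: 2 − 1 = 1
  P: 1 − 2 = -1
  Z: 0 − 3 = -3
  S: 3 − 0 = 3
S has the best Copeland score.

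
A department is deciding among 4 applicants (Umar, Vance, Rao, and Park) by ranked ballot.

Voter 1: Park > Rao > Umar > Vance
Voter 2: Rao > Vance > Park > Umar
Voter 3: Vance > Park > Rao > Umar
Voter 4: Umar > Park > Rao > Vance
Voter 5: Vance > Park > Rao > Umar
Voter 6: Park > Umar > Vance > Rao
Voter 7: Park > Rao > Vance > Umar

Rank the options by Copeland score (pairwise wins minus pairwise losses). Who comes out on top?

Park

Pairwise results:
  Umar vs Vance: Vance wins 4–3.
  Umar vs Rao: Rao wins 5–2.
  Umar vs Park: Park wins 6–1.
  Vance vs Rao: Rao wins 4–3.
  Vance vs Park: Park wins 4–3.
  Rao vs Park: Park wins 6–1.
Copeland scores (wins − losses):
  Umar: 0 − 3 = -3
  Vance: 1 − 2 = -1
  Rao: 2 − 1 = 1
  Park: 3 − 0 = 3
Park has the best Copeland score.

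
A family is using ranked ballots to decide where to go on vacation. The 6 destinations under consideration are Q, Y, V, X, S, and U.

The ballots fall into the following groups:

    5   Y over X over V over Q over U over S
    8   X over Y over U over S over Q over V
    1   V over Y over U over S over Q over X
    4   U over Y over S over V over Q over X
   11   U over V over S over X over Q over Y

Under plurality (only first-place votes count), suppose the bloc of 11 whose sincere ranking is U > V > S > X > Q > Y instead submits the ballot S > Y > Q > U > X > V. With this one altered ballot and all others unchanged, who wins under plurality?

First-place totals with the altered ballot: Q 0, Y 5, V 1, X 8, S 11, U 4.
The switch changes the winner from U to S.

S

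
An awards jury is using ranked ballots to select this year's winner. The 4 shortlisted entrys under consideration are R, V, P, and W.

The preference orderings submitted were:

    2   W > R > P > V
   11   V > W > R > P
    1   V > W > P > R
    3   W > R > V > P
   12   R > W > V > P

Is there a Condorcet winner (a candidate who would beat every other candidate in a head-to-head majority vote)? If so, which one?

W

Head-to-head results (29 voters total):
R vs V: R wins 17–12.
R vs P: R wins 28–1.
R vs W: W wins 17–12.
V vs P: V wins 27–2.
V vs W: W wins 17–12.
P vs W: W wins 29–0.
W beats each rival — R (17–12), V (17–12), P (29–0) — so W is the Condorcet winner.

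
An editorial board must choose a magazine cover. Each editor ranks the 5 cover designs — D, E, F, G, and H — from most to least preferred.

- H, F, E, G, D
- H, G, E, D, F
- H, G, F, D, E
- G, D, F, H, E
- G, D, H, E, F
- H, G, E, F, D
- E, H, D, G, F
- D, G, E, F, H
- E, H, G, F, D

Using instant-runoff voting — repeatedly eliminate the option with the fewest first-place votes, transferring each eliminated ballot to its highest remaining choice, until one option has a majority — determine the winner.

Round 1: H 4, E 2, G 2, D 1, F 0. F has the fewest and is eliminated.
Round 2: H 4, E 2, G 2, D 1. D has the fewest and is eliminated.
Round 3: H 4, G 3, E 2. E has the fewest and is eliminated.
Round 4: H 6, G 3. H has a majority.

H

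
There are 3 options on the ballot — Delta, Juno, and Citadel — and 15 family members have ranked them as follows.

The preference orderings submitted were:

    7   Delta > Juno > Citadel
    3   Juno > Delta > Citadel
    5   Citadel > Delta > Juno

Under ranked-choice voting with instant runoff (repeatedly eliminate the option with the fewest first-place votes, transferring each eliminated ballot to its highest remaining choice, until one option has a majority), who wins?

Round 1: Delta 7, Citadel 5, Juno 3. Juno has the fewest and is eliminated.
Round 2: Delta 10, Citadel 5. Delta has a majority.

Delta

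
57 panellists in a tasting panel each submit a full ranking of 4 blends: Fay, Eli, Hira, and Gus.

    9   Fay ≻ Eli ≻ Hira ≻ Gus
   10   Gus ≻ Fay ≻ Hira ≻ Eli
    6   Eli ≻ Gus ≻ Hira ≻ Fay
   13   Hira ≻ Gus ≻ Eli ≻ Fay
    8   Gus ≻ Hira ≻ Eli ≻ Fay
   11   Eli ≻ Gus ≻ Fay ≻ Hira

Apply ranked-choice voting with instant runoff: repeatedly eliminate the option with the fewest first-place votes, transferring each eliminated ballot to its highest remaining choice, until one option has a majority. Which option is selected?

Round 1: Gus 18, Eli 17, Hira 13, Fay 9. Fay has the fewest and is eliminated.
Round 2: Eli 26, Gus 18, Hira 13. Hira has the fewest and is eliminated.
Round 3: Gus 31, Eli 26. Gus has a majority.

Gus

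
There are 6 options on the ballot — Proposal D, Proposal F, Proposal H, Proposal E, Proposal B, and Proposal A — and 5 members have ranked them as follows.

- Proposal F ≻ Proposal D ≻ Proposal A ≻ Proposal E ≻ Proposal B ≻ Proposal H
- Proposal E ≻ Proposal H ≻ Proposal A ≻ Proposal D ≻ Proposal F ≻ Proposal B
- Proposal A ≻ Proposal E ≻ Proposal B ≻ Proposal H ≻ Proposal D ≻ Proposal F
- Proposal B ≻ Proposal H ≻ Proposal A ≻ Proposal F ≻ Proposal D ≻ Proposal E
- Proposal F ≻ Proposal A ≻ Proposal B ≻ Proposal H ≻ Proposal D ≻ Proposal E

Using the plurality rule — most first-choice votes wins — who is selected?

Proposal F

First-place vote totals:
  Proposal D: 0
  Proposal F: 2
  Proposal H: 0
  Proposal E: 1
  Proposal B: 1
  Proposal A: 1
Proposal F has the most first-place votes.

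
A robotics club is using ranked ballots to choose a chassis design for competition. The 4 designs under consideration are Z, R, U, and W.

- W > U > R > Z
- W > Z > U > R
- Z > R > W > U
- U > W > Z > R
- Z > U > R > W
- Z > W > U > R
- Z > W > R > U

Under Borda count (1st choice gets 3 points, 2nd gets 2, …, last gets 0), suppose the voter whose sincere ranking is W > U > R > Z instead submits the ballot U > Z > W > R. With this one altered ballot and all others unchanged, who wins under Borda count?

Z

Borda totals with the altered ballot: Z 17, R 4, U 10, W 11.
The winner is unchanged: still Z.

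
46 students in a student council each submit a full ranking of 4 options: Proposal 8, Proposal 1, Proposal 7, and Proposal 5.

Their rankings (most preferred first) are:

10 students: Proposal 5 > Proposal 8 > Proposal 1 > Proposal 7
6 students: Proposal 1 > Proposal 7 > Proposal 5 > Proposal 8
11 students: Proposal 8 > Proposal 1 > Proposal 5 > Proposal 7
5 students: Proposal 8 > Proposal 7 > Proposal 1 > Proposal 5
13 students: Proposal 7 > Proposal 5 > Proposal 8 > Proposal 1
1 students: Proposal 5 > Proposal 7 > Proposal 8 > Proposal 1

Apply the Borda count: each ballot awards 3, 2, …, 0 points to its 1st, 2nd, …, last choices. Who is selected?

Borda scores:
  Proposal 8: 10·2 + 6·0 + 11·3 + 5·3 + 13·1 + 1 = 82
  Proposal 1: 10·1 + 6·3 + 11·2 + 5·1 + 13·0 + 0 = 55
  Proposal 7: 10·0 + 6·2 + 11·0 + 5·2 + 13·3 + 2 = 63
  Proposal 5: 10·3 + 6·1 + 11·1 + 5·0 + 13·2 + 3 = 76
Proposal 8 has the highest total.

Proposal 8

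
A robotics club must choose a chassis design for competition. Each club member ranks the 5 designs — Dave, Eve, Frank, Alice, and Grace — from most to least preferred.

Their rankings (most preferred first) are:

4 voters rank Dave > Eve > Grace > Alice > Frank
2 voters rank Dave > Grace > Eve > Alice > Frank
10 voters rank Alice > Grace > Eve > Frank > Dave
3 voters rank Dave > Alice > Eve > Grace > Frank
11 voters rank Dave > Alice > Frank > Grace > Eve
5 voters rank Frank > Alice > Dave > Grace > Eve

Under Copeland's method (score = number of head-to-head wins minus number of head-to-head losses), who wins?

Dave

Pairwise results:
  Dave vs Eve: Dave wins 25–10.
  Dave vs Frank: Dave wins 20–15.
  Dave vs Alice: Dave wins 20–15.
  Dave vs Grace: Dave wins 25–10.
  Eve vs Frank: Eve wins 19–16.
  Eve vs Alice: Alice wins 29–6.
  Eve vs Grace: Grace wins 28–7.
  Frank vs Alice: Alice wins 30–5.
  Frank vs Grace: Grace wins 19–16.
  Alice vs Grace: Alice wins 29–6.
Copeland scores (wins − losses):
  Dave: 4 − 0 = 4
  Eve: 1 − 3 = -2
  Frank: 0 − 4 = -4
  Alice: 3 − 1 = 2
  Grace: 2 − 2 = 0
Dave has the best Copeland score.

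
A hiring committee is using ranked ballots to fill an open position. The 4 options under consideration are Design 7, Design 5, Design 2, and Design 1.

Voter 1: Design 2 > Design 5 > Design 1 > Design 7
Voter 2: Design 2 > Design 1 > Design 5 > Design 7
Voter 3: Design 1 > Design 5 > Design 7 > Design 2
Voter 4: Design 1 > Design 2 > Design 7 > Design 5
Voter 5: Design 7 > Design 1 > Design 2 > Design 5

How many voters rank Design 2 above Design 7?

3

Ballots ranking Design 2 above Design 7: 3.
Ballots ranking Design 7 above Design 2: 2.
So 3 of 5 voters prefer Design 2 to Design 7.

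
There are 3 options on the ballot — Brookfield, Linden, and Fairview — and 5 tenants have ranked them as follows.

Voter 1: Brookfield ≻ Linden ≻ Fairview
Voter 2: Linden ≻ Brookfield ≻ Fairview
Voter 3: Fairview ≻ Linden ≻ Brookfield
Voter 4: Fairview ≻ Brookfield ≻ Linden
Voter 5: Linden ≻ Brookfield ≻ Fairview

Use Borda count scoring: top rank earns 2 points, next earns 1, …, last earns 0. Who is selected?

Borda scores:
  Brookfield: 2 + 1 + 0 + 1 + 1 = 5
  Linden: 1 + 2 + 1 + 0 + 2 = 6
  Fairview: 0 + 0 + 2 + 2 + 0 = 4
Linden has the highest total.

Linden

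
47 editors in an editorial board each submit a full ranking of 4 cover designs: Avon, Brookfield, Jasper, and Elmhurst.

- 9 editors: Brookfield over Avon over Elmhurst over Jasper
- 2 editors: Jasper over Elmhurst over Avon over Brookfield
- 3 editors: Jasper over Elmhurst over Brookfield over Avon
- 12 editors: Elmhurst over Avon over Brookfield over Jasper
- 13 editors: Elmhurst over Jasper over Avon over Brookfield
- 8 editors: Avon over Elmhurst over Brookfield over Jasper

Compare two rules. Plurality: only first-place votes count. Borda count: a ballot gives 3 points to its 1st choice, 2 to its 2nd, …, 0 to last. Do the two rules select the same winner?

Yes

Plurality first-place counts: Avon 8, Brookfield 9, Jasper 5, Elmhurst 25 → Elmhurst.
Borda totals: Avon 81, Brookfield 50, Jasper 41, Elmhurst 110 → Elmhurst.
The two rules agree on Elmhurst.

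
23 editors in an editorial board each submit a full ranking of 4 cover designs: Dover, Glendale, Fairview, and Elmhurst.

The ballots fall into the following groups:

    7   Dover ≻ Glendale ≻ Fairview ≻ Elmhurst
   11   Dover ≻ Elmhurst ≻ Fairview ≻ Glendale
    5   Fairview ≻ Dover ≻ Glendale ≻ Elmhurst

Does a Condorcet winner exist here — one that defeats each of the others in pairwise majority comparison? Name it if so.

Head-to-head results (23 voters total):
Dover vs Glendale: Dover wins 23–0.
Dover vs Fairview: Dover wins 18–5.
Dover vs Elmhurst: Dover wins 23–0.
Glendale vs Fairview: Fairview wins 16–7.
Glendale vs Elmhurst: Glendale wins 12–11.
Fairview vs Elmhurst: Fairview wins 12–11.
Dover beats each rival — Glendale (23–0), Fairview (18–5), Elmhurst (23–0) — so Dover is the Condorcet winner.

Dover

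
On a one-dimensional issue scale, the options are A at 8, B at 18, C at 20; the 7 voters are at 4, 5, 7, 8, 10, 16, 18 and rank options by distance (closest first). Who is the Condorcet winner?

With single-peaked preferences on a line, the Condorcet winner is the candidate closest to the median voter.
The median voter (position 8) is closest to A at 8.
Check: A vs C — voters closer to A: 5 of 7.

A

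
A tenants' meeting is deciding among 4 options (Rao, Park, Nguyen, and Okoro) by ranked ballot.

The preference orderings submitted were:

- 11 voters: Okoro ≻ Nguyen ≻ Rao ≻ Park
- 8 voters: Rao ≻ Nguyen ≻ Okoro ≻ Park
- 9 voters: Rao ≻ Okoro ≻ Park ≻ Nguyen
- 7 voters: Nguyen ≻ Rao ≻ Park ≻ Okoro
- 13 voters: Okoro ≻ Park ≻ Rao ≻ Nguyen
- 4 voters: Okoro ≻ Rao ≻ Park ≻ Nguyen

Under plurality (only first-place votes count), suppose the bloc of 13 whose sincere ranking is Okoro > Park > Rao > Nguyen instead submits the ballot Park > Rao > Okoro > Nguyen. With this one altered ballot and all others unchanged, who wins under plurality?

First-place totals with the altered ballot: Rao 17, Park 13, Nguyen 7, Okoro 15.
The switch changes the winner from Okoro to Rao.

Rao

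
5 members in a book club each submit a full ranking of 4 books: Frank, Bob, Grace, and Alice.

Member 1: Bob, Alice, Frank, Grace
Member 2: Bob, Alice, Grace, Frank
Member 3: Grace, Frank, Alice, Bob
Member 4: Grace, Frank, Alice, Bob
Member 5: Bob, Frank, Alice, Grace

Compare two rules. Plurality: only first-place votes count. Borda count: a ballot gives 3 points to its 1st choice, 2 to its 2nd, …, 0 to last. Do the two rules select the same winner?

Yes

Plurality first-place counts: Frank 0, Bob 3, Grace 2, Alice 0 → Bob.
Borda totals: Frank 7, Bob 9, Grace 7, Alice 7 → Bob.
The two rules agree on Bob.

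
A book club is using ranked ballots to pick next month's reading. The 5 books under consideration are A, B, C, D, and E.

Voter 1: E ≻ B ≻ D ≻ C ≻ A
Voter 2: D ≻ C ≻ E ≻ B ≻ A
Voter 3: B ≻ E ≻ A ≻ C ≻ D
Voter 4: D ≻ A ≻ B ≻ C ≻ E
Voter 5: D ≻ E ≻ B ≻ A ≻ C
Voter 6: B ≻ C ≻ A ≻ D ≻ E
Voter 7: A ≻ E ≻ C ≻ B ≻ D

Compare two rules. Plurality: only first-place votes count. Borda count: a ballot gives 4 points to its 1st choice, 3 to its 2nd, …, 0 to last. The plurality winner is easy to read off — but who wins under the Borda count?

B

Plurality first-place counts: A 1, B 2, C 0, D 3, E 1 → D.
Borda totals: A 12, B 17, C 11, D 15, E 15 → B.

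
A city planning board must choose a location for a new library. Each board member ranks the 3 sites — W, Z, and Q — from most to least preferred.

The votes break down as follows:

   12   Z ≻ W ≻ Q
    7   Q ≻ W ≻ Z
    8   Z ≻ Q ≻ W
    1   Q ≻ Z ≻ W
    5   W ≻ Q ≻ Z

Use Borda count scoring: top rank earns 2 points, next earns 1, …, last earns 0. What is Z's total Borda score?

Borda scores:
  W: 12·1 + 7·1 + 8·0 + 0 + 5·2 = 29
  Z: 12·2 + 7·0 + 8·2 + 1 + 5·0 = 41
  Q: 12·0 + 7·2 + 8·1 + 2 + 5·1 = 29

41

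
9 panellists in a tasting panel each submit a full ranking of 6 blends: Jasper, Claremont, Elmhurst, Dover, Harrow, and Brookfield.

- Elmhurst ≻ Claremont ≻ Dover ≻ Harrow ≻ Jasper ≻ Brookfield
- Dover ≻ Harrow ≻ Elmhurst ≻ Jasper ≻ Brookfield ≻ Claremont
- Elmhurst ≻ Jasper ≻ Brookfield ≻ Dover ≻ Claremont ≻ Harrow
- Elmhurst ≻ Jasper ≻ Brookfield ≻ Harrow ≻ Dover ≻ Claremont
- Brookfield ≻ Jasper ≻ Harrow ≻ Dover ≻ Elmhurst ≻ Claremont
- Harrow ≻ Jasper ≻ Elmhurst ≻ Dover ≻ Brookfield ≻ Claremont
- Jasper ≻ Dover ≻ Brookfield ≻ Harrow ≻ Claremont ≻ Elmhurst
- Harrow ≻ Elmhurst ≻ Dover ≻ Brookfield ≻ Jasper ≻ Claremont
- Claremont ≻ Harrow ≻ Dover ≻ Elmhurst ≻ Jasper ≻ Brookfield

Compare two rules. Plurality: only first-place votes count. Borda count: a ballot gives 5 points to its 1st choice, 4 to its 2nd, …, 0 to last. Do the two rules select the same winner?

Yes

Plurality first-place counts: Jasper 1, Claremont 1, Elmhurst 3, Dover 1, Harrow 2, Brookfield 1 → Elmhurst.
Borda totals: Jasper 26, Claremont 11, Elmhurst 28, Dover 25, Harrow 27, Brookfield 18 → Elmhurst.
The two rules agree on Elmhurst.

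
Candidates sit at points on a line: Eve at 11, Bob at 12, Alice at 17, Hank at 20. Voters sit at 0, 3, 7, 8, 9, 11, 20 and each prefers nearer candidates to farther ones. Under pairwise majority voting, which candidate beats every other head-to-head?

Eve

With single-peaked preferences on a line, the Condorcet winner is the candidate closest to the median voter.
The median voter (position 8) is closest to Eve at 11.
Check: Eve vs Hank — voters closer to Eve: 6 of 7.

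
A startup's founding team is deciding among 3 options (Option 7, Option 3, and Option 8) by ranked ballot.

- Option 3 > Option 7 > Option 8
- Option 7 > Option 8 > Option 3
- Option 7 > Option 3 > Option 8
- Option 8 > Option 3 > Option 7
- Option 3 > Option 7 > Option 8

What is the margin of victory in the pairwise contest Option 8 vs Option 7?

3

Ballots ranking Option 8 above Option 7: 1.
Ballots ranking Option 7 above Option 8: 4.
Option 7 wins 4–1, a margin of 3.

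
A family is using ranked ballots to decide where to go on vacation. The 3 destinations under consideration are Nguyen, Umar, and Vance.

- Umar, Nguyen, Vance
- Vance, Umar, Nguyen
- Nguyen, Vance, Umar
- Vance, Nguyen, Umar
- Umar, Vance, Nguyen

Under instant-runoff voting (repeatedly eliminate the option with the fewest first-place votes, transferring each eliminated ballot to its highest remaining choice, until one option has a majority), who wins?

Round 1: Umar 2, Vance 2, Nguyen 1. Nguyen has the fewest and is eliminated.
Round 2: Vance 3, Umar 2. Vance has a majority.

Vance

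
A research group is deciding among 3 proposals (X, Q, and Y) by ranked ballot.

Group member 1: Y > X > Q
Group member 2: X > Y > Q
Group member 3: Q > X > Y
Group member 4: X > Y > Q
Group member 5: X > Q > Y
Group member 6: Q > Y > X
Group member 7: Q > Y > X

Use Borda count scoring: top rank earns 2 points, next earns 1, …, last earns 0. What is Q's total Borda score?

Borda scores:
  X: 1 + 2 + 1 + 2 + 2 + 0 + 0 = 8
  Q: 0 + 0 + 2 + 0 + 1 + 2 + 2 = 7
  Y: 2 + 1 + 0 + 1 + 0 + 1 + 1 = 6

7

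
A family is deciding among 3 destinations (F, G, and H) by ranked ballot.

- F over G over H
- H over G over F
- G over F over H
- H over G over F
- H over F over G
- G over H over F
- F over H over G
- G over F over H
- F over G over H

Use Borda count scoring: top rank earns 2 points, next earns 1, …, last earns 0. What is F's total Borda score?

9

Borda scores:
  F: 2 + 0 + 1 + 0 + 1 + 0 + 2 + 1 + 2 = 9
  G: 1 + 1 + 2 + 1 + 0 + 2 + 0 + 2 + 1 = 10
  H: 0 + 2 + 0 + 2 + 2 + 1 + 1 + 0 + 0 = 8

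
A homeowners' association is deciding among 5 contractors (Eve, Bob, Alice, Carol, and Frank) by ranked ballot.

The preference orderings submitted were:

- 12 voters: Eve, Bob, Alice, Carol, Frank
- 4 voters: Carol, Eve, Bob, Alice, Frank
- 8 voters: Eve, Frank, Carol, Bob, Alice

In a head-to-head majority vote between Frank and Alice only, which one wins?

Ballots ranking Frank above Alice: 8.
Ballots ranking Alice above Frank: 12+4 = 16.
Alice wins the head-to-head, 16–8.

Alice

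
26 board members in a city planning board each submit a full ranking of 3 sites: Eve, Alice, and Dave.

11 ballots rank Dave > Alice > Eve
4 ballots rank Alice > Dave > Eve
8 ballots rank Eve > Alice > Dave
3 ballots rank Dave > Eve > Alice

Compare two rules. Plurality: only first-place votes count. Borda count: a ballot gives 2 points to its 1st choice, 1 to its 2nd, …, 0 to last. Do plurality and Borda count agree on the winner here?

Plurality first-place counts: Eve 8, Alice 4, Dave 14 → Dave.
Borda totals: Eve 19, Alice 27, Dave 32 → Dave.
The two rules agree on Dave.

Yes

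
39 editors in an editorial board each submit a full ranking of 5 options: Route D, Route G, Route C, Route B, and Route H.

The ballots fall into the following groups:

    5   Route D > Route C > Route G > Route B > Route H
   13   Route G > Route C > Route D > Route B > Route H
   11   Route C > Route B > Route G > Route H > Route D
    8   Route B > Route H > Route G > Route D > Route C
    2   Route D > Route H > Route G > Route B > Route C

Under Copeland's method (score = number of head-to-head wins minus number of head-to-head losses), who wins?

Pairwise results:
  Route D vs Route G: Route G wins 32–7.
  Route D vs Route C: Route C wins 24–15.
  Route D vs Route B: Route D wins 20–19.
  Route D vs Route H: Route D wins 20–19.
  Route G vs Route C: Route G wins 23–16.
  Route G vs Route B: Route G wins 20–19.
  Route G vs Route H: Route G wins 29–10.
  Route C vs Route B: Route C wins 29–10.
  Route C vs Route H: Route C wins 29–10.
  Route B vs Route H: Route B wins 37–2.
Copeland scores (wins − losses):
  Route D: 2 − 2 = 0
  Route G: 4 − 0 = 4
  Route C: 3 − 1 = 2
  Route B: 1 − 3 = -2
  Route H: 0 − 4 = -4
Route G has the best Copeland score.

Route G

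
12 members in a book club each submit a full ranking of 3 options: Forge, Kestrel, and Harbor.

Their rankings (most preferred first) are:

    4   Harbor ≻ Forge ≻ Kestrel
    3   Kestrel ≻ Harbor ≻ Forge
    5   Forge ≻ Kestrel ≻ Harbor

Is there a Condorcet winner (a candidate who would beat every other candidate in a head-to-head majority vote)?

No

Head-to-head results (12 voters total):
Forge vs Kestrel: Forge wins 9–3.
Forge vs Harbor: Harbor wins 7–5.
Kestrel vs Harbor: Kestrel wins 8–4.
No candidate beats all others: Forge beats Kestrel beats Harbor beats Forge, a majority cycle.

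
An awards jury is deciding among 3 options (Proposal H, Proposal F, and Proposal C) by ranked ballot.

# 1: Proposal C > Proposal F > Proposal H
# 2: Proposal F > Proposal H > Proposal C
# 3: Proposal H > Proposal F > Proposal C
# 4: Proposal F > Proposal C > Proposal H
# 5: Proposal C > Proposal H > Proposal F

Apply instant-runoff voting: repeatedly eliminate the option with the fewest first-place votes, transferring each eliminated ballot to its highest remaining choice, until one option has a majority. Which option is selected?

Round 1: Proposal F 2, Proposal C 2, Proposal H 1. Proposal H has the fewest and is eliminated.
Round 2: Proposal F 3, Proposal C 2. Proposal F has a majority.

Proposal F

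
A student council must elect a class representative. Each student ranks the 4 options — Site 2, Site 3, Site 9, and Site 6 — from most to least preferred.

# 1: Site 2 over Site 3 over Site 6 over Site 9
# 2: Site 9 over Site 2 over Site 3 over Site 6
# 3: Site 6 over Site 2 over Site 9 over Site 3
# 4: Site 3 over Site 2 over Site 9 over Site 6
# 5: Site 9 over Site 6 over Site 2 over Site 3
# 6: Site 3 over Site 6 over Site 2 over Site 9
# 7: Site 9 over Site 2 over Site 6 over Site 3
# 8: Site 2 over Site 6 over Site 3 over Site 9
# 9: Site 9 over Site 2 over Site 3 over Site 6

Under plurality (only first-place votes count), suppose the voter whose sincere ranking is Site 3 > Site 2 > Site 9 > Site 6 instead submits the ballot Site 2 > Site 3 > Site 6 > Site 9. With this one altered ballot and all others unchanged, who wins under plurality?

First-place totals with the altered ballot: Site 2 3, Site 3 1, Site 9 4, Site 6 1.
The winner is unchanged: still Site 9.

Site 9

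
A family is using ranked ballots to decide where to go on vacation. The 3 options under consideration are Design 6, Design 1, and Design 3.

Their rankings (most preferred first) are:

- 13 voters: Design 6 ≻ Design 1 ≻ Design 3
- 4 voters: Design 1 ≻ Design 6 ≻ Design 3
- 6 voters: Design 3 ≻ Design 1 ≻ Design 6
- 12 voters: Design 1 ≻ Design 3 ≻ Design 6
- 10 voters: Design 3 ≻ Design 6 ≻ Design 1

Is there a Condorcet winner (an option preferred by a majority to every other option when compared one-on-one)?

No

Head-to-head results (45 voters total):
Design 6 vs Design 1: Design 6 wins 23–22.
Design 6 vs Design 3: Design 3 wins 28–17.
Design 1 vs Design 3: Design 1 wins 29–16.
No candidate beats all others: Design 6 beats Design 1 beats Design 3 beats Design 6, a majority cycle.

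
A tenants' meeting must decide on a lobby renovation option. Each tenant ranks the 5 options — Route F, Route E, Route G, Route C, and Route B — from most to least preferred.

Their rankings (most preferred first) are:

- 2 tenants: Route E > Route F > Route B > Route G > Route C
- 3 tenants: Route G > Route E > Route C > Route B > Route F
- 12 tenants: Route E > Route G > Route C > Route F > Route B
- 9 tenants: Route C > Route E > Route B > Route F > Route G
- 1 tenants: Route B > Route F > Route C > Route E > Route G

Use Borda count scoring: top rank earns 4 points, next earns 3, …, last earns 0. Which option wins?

Borda scores:
  Route F: 2·3 + 3·0 + 12·1 + 9·1 + 3 = 30
  Route E: 2·4 + 3·3 + 12·4 + 9·3 + 1 = 93
  Route G: 2·1 + 3·4 + 12·3 + 9·0 + 0 = 50
  Route C: 2·0 + 3·2 + 12·2 + 9·4 + 2 = 68
  Route B: 2·2 + 3·1 + 12·0 + 9·2 + 4 = 29
Route E has the highest total.

Route E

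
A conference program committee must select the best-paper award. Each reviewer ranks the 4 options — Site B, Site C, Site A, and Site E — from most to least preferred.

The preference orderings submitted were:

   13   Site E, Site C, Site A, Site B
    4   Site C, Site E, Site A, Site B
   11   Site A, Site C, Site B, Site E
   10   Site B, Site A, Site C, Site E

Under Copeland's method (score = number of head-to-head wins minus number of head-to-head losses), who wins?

Site A

Pairwise results:
  Site B vs Site C: Site C wins 28–10.
  Site B vs Site A: Site A wins 28–10.
  Site B vs Site E: Site B wins 21–17.
  Site C vs Site A: Site A wins 21–17.
  Site C vs Site E: Site C wins 25–13.
  Site A vs Site E: Site A wins 21–17.
Copeland scores (wins − losses):
  Site B: 1 − 2 = -1
  Site C: 2 − 1 = 1
  Site A: 3 − 0 = 3
  Site E: 0 − 3 = -3
Site A has the best Copeland score.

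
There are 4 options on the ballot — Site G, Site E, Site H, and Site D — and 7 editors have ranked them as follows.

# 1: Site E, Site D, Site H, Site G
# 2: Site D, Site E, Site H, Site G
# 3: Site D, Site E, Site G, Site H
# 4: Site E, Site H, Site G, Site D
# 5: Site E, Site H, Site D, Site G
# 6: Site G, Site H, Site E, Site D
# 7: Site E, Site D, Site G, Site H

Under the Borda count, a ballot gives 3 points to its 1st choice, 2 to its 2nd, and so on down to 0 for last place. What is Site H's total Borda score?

8

Borda scores:
  Site G: 0 + 0 + 1 + 1 + 0 + 3 + 1 = 6
  Site E: 3 + 2 + 2 + 3 + 3 + 1 + 3 = 17
  Site H: 1 + 1 + 0 + 2 + 2 + 2 + 0 = 8
  Site D: 2 + 3 + 3 + 0 + 1 + 0 + 2 = 11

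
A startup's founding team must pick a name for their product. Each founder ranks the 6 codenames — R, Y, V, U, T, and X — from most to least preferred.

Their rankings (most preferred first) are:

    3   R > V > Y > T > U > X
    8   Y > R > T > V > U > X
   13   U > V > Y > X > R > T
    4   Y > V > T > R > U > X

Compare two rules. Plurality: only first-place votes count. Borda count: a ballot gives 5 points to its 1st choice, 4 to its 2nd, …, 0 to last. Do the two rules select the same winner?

Plurality first-place counts: R 3, Y 12, V 0, U 13, T 0, X 0 → U.
Borda totals: R 68, Y 108, V 96, U 80, T 42, X 26 → Y.
The two rules disagree: plurality picks U, Borda picks Y.

No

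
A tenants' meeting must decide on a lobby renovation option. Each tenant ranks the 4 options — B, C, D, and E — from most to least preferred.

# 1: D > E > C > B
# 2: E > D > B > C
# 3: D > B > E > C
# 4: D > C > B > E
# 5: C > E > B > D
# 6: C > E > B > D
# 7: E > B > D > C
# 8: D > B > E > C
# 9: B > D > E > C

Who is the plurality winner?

D

First-place vote totals:
  B: 1
  C: 2
  D: 4
  E: 2
D has the most first-place votes.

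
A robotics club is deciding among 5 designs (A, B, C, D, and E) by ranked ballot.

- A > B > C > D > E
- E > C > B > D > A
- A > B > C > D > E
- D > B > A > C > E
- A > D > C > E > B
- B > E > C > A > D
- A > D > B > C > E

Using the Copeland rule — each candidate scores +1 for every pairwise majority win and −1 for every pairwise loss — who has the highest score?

Pairwise results:
  A vs B: A wins 4–3.
  A vs C: A wins 5–2.
  A vs D: A wins 5–2.
  A vs E: A wins 5–2.
  B vs C: B wins 5–2.
  B vs D: B wins 4–3.
  B vs E: B wins 5–2.
  C vs D: C wins 4–3.
  C vs E: C wins 5–2.
  D vs E: D wins 5–2.
Copeland scores (wins − losses):
  A: 4 − 0 = 4
  B: 3 − 1 = 2
  C: 2 − 2 = 0
  D: 1 − 3 = -2
  E: 0 − 4 = -4
A has the best Copeland score.

A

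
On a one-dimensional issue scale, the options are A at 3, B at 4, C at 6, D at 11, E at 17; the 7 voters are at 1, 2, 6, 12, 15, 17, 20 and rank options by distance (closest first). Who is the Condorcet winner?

D

With single-peaked preferences on a line, the Condorcet winner is the candidate closest to the median voter.
The median voter (position 12) is closest to D at 11.
Check: D vs A — voters closer to D: 4 of 7.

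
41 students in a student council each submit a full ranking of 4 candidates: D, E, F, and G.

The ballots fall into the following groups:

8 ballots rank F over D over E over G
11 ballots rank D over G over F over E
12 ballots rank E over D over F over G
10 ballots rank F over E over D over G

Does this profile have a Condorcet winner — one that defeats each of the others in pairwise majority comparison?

Head-to-head results (41 voters total):
D vs E: E wins 22–19.
D vs F: D wins 23–18.
D vs G: D wins 41–0.
E vs F: F wins 29–12.
E vs G: E wins 30–11.
F vs G: F wins 30–11.
No candidate beats all others: D beats F beats E beats D, a majority cycle.

No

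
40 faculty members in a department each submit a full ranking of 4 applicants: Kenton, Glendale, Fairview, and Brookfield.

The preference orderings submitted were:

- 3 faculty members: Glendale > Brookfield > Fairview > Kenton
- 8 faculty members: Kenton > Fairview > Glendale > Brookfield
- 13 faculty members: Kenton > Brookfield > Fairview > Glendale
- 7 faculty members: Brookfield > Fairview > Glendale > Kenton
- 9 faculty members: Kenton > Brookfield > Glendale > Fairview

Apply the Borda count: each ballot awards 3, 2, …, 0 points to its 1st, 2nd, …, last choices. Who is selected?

Borda scores:
  Kenton: 3·0 + 8·3 + 13·3 + 7·0 + 9·3 = 90
  Glendale: 3·3 + 8·1 + 13·0 + 7·1 + 9·1 = 33
  Fairview: 3·1 + 8·2 + 13·1 + 7·2 + 9·0 = 46
  Brookfield: 3·2 + 8·0 + 13·2 + 7·3 + 9·2 = 71
Kenton has the highest total.

Kenton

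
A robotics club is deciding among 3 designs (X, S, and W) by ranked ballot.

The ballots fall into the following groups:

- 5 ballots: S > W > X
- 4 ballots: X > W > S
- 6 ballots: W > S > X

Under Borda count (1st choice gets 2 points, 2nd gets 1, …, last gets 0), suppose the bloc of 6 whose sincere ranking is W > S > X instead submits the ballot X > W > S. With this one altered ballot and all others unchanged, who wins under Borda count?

X

Borda totals with the altered ballot: X 20, S 10, W 15.
The switch changes the winner from W to X.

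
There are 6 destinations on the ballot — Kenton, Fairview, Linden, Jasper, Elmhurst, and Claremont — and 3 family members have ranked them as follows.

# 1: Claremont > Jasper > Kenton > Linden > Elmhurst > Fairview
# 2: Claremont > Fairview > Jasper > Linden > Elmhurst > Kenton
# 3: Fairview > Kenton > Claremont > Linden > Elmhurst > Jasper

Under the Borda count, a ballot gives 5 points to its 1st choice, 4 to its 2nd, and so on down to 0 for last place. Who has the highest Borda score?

Borda scores:
  Kenton: 3 + 0 + 4 = 7
  Fairview: 0 + 4 + 5 = 9
  Linden: 2 + 2 + 2 = 6
  Jasper: 4 + 3 + 0 = 7
  Elmhurst: 1 + 1 + 1 = 3
  Claremont: 5 + 5 + 3 = 13
Claremont has the highest total.

Claremont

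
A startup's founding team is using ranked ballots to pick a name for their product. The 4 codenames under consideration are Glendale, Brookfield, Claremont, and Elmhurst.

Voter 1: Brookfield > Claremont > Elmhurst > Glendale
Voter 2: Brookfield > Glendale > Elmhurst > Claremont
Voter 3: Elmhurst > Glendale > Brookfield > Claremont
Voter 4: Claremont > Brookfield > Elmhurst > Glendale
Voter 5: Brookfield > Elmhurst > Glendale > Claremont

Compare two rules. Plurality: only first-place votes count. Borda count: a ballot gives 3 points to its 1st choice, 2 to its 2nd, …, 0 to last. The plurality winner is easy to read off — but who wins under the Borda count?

Plurality first-place counts: Glendale 0, Brookfield 3, Claremont 1, Elmhurst 1 → Brookfield.
Borda totals: Glendale 5, Brookfield 12, Claremont 5, Elmhurst 8 → Brookfield.

Brookfield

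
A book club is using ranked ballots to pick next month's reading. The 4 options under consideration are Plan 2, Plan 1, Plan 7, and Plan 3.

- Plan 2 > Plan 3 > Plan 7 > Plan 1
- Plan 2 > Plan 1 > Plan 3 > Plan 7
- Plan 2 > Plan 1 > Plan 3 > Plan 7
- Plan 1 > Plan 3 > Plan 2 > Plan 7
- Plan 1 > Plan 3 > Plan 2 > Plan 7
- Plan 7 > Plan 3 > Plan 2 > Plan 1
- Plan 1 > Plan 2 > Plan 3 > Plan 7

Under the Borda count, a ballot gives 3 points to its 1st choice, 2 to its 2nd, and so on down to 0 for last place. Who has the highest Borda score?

Plan 2

Borda scores:
  Plan 2: 3 + 3 + 3 + 1 + 1 + 1 + 2 = 14
  Plan 1: 0 + 2 + 2 + 3 + 3 + 0 + 3 = 13
  Plan 7: 1 + 0 + 0 + 0 + 0 + 3 + 0 = 4
  Plan 3: 2 + 1 + 1 + 2 + 2 + 2 + 1 = 11
Plan 2 has the highest total.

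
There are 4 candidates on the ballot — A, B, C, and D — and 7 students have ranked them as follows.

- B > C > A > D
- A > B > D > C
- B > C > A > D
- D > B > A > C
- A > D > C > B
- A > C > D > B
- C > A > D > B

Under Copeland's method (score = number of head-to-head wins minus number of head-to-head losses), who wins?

Pairwise results:
  A vs B: A wins 4–3.
  A vs C: A wins 4–3.
  A vs D: A wins 6–1.
  B vs C: B wins 4–3.
  B vs D: D wins 4–3.
  C vs D: C wins 4–3.
Copeland scores (wins − losses):
  A: 3 − 0 = 3
  B: 1 − 2 = -1
  C: 1 − 2 = -1
  D: 1 − 2 = -1
A has the best Copeland score.

A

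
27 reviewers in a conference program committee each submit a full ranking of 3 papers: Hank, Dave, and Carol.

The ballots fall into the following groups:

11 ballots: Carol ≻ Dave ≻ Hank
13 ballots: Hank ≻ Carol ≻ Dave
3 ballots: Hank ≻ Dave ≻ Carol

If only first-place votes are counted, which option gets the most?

First-place vote totals:
  Hank: 16
  Dave: 0
  Carol: 11
Hank has the most first-place votes.

Hank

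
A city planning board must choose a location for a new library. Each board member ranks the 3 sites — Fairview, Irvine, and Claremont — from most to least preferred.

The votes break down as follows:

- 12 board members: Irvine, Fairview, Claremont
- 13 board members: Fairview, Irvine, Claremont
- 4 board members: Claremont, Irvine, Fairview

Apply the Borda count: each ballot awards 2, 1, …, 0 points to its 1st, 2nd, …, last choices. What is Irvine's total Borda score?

Borda scores:
  Fairview: 12·1 + 13·2 + 4·0 = 38
  Irvine: 12·2 + 13·1 + 4·1 = 41
  Claremont: 12·0 + 13·0 + 4·2 = 8

41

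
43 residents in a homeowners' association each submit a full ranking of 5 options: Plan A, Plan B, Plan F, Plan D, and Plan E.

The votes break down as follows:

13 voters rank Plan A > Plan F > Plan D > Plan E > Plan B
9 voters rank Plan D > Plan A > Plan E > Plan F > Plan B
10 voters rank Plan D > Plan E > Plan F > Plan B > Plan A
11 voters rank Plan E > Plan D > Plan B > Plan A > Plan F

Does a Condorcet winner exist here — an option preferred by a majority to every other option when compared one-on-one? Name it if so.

Head-to-head results (43 voters total):
Plan A vs Plan B: Plan A wins 22–21.
Plan A vs Plan F: Plan A wins 33–10.
Plan A vs Plan D: Plan D wins 30–13.
Plan A vs Plan E: Plan A wins 22–21.
Plan B vs Plan F: Plan F wins 32–11.
Plan B vs Plan D: Plan D wins 43–0.
Plan B vs Plan E: Plan E wins 43–0.
Plan F vs Plan D: Plan D wins 30–13.
Plan F vs Plan E: Plan E wins 30–13.
Plan D vs Plan E: Plan D wins 32–11.
Plan D beats each rival — Plan A (30–13), Plan B (43–0), Plan F (30–13), Plan E (32–11) — so Plan D is the Condorcet winner.

Plan D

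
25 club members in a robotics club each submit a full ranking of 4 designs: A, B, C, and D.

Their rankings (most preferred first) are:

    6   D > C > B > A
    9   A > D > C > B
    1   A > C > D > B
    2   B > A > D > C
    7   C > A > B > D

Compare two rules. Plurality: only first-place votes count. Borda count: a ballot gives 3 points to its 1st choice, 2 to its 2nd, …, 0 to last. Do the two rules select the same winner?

Plurality first-place counts: A 10, B 2, C 7, D 6 → A.
Borda totals: A 48, B 19, C 44, D 39 → A.
The two rules agree on A.

Yes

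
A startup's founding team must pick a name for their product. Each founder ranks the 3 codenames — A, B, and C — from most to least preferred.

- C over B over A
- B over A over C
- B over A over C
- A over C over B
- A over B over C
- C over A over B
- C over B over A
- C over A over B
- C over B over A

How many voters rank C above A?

5

Ballots ranking C above A: 5.
Ballots ranking A above C: 4.
So 5 of 9 voters prefer C to A.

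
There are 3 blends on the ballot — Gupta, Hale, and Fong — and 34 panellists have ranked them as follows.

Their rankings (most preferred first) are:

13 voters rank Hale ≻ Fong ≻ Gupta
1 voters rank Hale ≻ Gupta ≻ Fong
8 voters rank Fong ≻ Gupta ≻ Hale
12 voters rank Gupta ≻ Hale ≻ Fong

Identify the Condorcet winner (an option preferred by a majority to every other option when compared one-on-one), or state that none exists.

There is no Condorcet winner

Head-to-head results (34 voters total):
Gupta vs Hale: Gupta wins 20–14.
Gupta vs Fong: Fong wins 21–13.
Hale vs Fong: Hale wins 26–8.
No candidate beats all others: Gupta beats Hale beats Fong beats Gupta, a majority cycle.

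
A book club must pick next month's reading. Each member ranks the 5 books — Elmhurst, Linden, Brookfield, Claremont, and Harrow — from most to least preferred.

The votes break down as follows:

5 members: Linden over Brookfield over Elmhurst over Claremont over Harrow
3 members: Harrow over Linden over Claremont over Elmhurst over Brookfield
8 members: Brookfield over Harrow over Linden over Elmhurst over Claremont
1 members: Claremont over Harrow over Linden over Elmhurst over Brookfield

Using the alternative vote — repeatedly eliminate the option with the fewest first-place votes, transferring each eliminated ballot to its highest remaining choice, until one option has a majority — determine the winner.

Round 1: Brookfield 8, Linden 5, Harrow 3, Claremont 1, Elmhurst 0. Elmhurst has the fewest and is eliminated.
Round 2: Brookfield 8, Linden 5, Harrow 3, Claremont 1. Claremont has the fewest and is eliminated.
Round 3: Brookfield 8, Linden 5, Harrow 4. Harrow has the fewest and is eliminated.
Round 4: Linden 9, Brookfield 8. Linden has a majority.

Linden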